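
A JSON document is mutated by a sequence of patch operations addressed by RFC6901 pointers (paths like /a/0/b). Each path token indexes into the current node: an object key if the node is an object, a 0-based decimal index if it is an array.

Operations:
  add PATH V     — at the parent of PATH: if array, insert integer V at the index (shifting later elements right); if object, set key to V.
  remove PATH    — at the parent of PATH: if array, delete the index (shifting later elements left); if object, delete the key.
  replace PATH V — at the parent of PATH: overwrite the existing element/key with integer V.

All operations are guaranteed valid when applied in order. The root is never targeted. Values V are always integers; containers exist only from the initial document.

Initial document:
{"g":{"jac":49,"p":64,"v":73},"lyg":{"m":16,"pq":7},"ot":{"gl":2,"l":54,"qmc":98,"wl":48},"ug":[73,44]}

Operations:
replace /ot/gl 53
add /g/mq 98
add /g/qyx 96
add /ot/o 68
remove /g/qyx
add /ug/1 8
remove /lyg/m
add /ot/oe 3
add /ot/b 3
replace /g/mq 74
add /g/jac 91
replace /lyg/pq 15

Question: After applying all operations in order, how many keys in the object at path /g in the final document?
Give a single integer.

After op 1 (replace /ot/gl 53): {"g":{"jac":49,"p":64,"v":73},"lyg":{"m":16,"pq":7},"ot":{"gl":53,"l":54,"qmc":98,"wl":48},"ug":[73,44]}
After op 2 (add /g/mq 98): {"g":{"jac":49,"mq":98,"p":64,"v":73},"lyg":{"m":16,"pq":7},"ot":{"gl":53,"l":54,"qmc":98,"wl":48},"ug":[73,44]}
After op 3 (add /g/qyx 96): {"g":{"jac":49,"mq":98,"p":64,"qyx":96,"v":73},"lyg":{"m":16,"pq":7},"ot":{"gl":53,"l":54,"qmc":98,"wl":48},"ug":[73,44]}
After op 4 (add /ot/o 68): {"g":{"jac":49,"mq":98,"p":64,"qyx":96,"v":73},"lyg":{"m":16,"pq":7},"ot":{"gl":53,"l":54,"o":68,"qmc":98,"wl":48},"ug":[73,44]}
After op 5 (remove /g/qyx): {"g":{"jac":49,"mq":98,"p":64,"v":73},"lyg":{"m":16,"pq":7},"ot":{"gl":53,"l":54,"o":68,"qmc":98,"wl":48},"ug":[73,44]}
After op 6 (add /ug/1 8): {"g":{"jac":49,"mq":98,"p":64,"v":73},"lyg":{"m":16,"pq":7},"ot":{"gl":53,"l":54,"o":68,"qmc":98,"wl":48},"ug":[73,8,44]}
After op 7 (remove /lyg/m): {"g":{"jac":49,"mq":98,"p":64,"v":73},"lyg":{"pq":7},"ot":{"gl":53,"l":54,"o":68,"qmc":98,"wl":48},"ug":[73,8,44]}
After op 8 (add /ot/oe 3): {"g":{"jac":49,"mq":98,"p":64,"v":73},"lyg":{"pq":7},"ot":{"gl":53,"l":54,"o":68,"oe":3,"qmc":98,"wl":48},"ug":[73,8,44]}
After op 9 (add /ot/b 3): {"g":{"jac":49,"mq":98,"p":64,"v":73},"lyg":{"pq":7},"ot":{"b":3,"gl":53,"l":54,"o":68,"oe":3,"qmc":98,"wl":48},"ug":[73,8,44]}
After op 10 (replace /g/mq 74): {"g":{"jac":49,"mq":74,"p":64,"v":73},"lyg":{"pq":7},"ot":{"b":3,"gl":53,"l":54,"o":68,"oe":3,"qmc":98,"wl":48},"ug":[73,8,44]}
After op 11 (add /g/jac 91): {"g":{"jac":91,"mq":74,"p":64,"v":73},"lyg":{"pq":7},"ot":{"b":3,"gl":53,"l":54,"o":68,"oe":3,"qmc":98,"wl":48},"ug":[73,8,44]}
After op 12 (replace /lyg/pq 15): {"g":{"jac":91,"mq":74,"p":64,"v":73},"lyg":{"pq":15},"ot":{"b":3,"gl":53,"l":54,"o":68,"oe":3,"qmc":98,"wl":48},"ug":[73,8,44]}
Size at path /g: 4

Answer: 4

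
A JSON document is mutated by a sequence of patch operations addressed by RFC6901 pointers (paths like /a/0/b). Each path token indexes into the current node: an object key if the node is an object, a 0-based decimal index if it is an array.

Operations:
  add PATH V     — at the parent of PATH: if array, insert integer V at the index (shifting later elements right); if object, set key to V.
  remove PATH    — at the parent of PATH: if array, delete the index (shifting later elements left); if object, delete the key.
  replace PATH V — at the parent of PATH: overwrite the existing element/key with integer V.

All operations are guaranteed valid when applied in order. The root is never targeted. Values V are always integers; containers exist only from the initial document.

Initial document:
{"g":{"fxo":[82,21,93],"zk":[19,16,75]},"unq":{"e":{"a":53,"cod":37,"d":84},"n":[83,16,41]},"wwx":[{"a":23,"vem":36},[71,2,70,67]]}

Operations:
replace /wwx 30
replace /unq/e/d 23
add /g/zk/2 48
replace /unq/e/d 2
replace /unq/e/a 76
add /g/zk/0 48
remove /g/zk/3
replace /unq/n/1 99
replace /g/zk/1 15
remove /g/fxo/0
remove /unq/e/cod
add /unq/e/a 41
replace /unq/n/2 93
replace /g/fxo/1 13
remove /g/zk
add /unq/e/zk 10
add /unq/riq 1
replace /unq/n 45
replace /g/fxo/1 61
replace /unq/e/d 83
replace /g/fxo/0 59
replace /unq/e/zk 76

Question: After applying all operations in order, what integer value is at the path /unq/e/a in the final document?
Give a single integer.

Answer: 41

Derivation:
After op 1 (replace /wwx 30): {"g":{"fxo":[82,21,93],"zk":[19,16,75]},"unq":{"e":{"a":53,"cod":37,"d":84},"n":[83,16,41]},"wwx":30}
After op 2 (replace /unq/e/d 23): {"g":{"fxo":[82,21,93],"zk":[19,16,75]},"unq":{"e":{"a":53,"cod":37,"d":23},"n":[83,16,41]},"wwx":30}
After op 3 (add /g/zk/2 48): {"g":{"fxo":[82,21,93],"zk":[19,16,48,75]},"unq":{"e":{"a":53,"cod":37,"d":23},"n":[83,16,41]},"wwx":30}
After op 4 (replace /unq/e/d 2): {"g":{"fxo":[82,21,93],"zk":[19,16,48,75]},"unq":{"e":{"a":53,"cod":37,"d":2},"n":[83,16,41]},"wwx":30}
After op 5 (replace /unq/e/a 76): {"g":{"fxo":[82,21,93],"zk":[19,16,48,75]},"unq":{"e":{"a":76,"cod":37,"d":2},"n":[83,16,41]},"wwx":30}
After op 6 (add /g/zk/0 48): {"g":{"fxo":[82,21,93],"zk":[48,19,16,48,75]},"unq":{"e":{"a":76,"cod":37,"d":2},"n":[83,16,41]},"wwx":30}
After op 7 (remove /g/zk/3): {"g":{"fxo":[82,21,93],"zk":[48,19,16,75]},"unq":{"e":{"a":76,"cod":37,"d":2},"n":[83,16,41]},"wwx":30}
After op 8 (replace /unq/n/1 99): {"g":{"fxo":[82,21,93],"zk":[48,19,16,75]},"unq":{"e":{"a":76,"cod":37,"d":2},"n":[83,99,41]},"wwx":30}
After op 9 (replace /g/zk/1 15): {"g":{"fxo":[82,21,93],"zk":[48,15,16,75]},"unq":{"e":{"a":76,"cod":37,"d":2},"n":[83,99,41]},"wwx":30}
After op 10 (remove /g/fxo/0): {"g":{"fxo":[21,93],"zk":[48,15,16,75]},"unq":{"e":{"a":76,"cod":37,"d":2},"n":[83,99,41]},"wwx":30}
After op 11 (remove /unq/e/cod): {"g":{"fxo":[21,93],"zk":[48,15,16,75]},"unq":{"e":{"a":76,"d":2},"n":[83,99,41]},"wwx":30}
After op 12 (add /unq/e/a 41): {"g":{"fxo":[21,93],"zk":[48,15,16,75]},"unq":{"e":{"a":41,"d":2},"n":[83,99,41]},"wwx":30}
After op 13 (replace /unq/n/2 93): {"g":{"fxo":[21,93],"zk":[48,15,16,75]},"unq":{"e":{"a":41,"d":2},"n":[83,99,93]},"wwx":30}
After op 14 (replace /g/fxo/1 13): {"g":{"fxo":[21,13],"zk":[48,15,16,75]},"unq":{"e":{"a":41,"d":2},"n":[83,99,93]},"wwx":30}
After op 15 (remove /g/zk): {"g":{"fxo":[21,13]},"unq":{"e":{"a":41,"d":2},"n":[83,99,93]},"wwx":30}
After op 16 (add /unq/e/zk 10): {"g":{"fxo":[21,13]},"unq":{"e":{"a":41,"d":2,"zk":10},"n":[83,99,93]},"wwx":30}
After op 17 (add /unq/riq 1): {"g":{"fxo":[21,13]},"unq":{"e":{"a":41,"d":2,"zk":10},"n":[83,99,93],"riq":1},"wwx":30}
After op 18 (replace /unq/n 45): {"g":{"fxo":[21,13]},"unq":{"e":{"a":41,"d":2,"zk":10},"n":45,"riq":1},"wwx":30}
After op 19 (replace /g/fxo/1 61): {"g":{"fxo":[21,61]},"unq":{"e":{"a":41,"d":2,"zk":10},"n":45,"riq":1},"wwx":30}
After op 20 (replace /unq/e/d 83): {"g":{"fxo":[21,61]},"unq":{"e":{"a":41,"d":83,"zk":10},"n":45,"riq":1},"wwx":30}
After op 21 (replace /g/fxo/0 59): {"g":{"fxo":[59,61]},"unq":{"e":{"a":41,"d":83,"zk":10},"n":45,"riq":1},"wwx":30}
After op 22 (replace /unq/e/zk 76): {"g":{"fxo":[59,61]},"unq":{"e":{"a":41,"d":83,"zk":76},"n":45,"riq":1},"wwx":30}
Value at /unq/e/a: 41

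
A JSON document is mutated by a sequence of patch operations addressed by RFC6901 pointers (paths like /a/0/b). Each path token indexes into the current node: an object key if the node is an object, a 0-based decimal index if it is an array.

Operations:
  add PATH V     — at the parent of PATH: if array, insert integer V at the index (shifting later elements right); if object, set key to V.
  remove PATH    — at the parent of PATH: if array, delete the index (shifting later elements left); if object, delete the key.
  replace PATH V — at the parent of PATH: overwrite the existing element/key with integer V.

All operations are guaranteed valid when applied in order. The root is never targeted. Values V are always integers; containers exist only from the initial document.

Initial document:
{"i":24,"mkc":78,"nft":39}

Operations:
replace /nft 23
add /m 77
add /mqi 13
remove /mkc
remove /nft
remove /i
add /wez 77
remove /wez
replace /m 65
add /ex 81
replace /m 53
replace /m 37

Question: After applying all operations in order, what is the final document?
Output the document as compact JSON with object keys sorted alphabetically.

After op 1 (replace /nft 23): {"i":24,"mkc":78,"nft":23}
After op 2 (add /m 77): {"i":24,"m":77,"mkc":78,"nft":23}
After op 3 (add /mqi 13): {"i":24,"m":77,"mkc":78,"mqi":13,"nft":23}
After op 4 (remove /mkc): {"i":24,"m":77,"mqi":13,"nft":23}
After op 5 (remove /nft): {"i":24,"m":77,"mqi":13}
After op 6 (remove /i): {"m":77,"mqi":13}
After op 7 (add /wez 77): {"m":77,"mqi":13,"wez":77}
After op 8 (remove /wez): {"m":77,"mqi":13}
After op 9 (replace /m 65): {"m":65,"mqi":13}
After op 10 (add /ex 81): {"ex":81,"m":65,"mqi":13}
After op 11 (replace /m 53): {"ex":81,"m":53,"mqi":13}
After op 12 (replace /m 37): {"ex":81,"m":37,"mqi":13}

Answer: {"ex":81,"m":37,"mqi":13}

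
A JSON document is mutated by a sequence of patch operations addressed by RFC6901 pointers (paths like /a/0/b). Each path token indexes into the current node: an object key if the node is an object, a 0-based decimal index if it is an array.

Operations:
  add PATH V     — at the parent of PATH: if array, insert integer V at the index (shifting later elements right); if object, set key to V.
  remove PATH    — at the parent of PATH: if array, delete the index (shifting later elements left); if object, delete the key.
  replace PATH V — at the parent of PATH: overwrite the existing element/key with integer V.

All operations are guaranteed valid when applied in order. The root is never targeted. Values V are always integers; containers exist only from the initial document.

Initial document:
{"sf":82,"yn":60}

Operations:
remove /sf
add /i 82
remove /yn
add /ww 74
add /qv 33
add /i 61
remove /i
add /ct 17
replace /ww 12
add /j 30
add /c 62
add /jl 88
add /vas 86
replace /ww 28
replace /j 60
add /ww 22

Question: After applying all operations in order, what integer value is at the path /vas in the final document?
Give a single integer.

After op 1 (remove /sf): {"yn":60}
After op 2 (add /i 82): {"i":82,"yn":60}
After op 3 (remove /yn): {"i":82}
After op 4 (add /ww 74): {"i":82,"ww":74}
After op 5 (add /qv 33): {"i":82,"qv":33,"ww":74}
After op 6 (add /i 61): {"i":61,"qv":33,"ww":74}
After op 7 (remove /i): {"qv":33,"ww":74}
After op 8 (add /ct 17): {"ct":17,"qv":33,"ww":74}
After op 9 (replace /ww 12): {"ct":17,"qv":33,"ww":12}
After op 10 (add /j 30): {"ct":17,"j":30,"qv":33,"ww":12}
After op 11 (add /c 62): {"c":62,"ct":17,"j":30,"qv":33,"ww":12}
After op 12 (add /jl 88): {"c":62,"ct":17,"j":30,"jl":88,"qv":33,"ww":12}
After op 13 (add /vas 86): {"c":62,"ct":17,"j":30,"jl":88,"qv":33,"vas":86,"ww":12}
After op 14 (replace /ww 28): {"c":62,"ct":17,"j":30,"jl":88,"qv":33,"vas":86,"ww":28}
After op 15 (replace /j 60): {"c":62,"ct":17,"j":60,"jl":88,"qv":33,"vas":86,"ww":28}
After op 16 (add /ww 22): {"c":62,"ct":17,"j":60,"jl":88,"qv":33,"vas":86,"ww":22}
Value at /vas: 86

Answer: 86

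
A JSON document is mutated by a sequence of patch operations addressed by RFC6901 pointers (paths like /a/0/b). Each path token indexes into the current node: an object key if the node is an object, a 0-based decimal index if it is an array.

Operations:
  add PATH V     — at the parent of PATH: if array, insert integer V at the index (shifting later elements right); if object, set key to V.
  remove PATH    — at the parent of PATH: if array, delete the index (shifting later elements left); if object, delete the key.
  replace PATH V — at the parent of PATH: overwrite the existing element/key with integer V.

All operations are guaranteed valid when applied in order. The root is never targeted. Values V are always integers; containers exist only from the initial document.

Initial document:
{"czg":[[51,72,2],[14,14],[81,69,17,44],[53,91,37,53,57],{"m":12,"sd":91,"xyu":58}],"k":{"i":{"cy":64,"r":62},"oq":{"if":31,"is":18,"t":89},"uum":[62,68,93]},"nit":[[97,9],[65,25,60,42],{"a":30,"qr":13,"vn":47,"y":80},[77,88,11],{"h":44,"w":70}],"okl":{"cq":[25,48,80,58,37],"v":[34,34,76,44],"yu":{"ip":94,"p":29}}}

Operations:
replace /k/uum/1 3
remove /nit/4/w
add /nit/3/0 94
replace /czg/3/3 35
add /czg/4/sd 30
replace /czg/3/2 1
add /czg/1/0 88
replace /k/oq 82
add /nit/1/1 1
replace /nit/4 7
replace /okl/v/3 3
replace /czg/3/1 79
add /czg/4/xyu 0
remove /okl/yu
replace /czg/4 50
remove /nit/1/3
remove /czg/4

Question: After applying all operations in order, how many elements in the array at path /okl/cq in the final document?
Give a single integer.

Answer: 5

Derivation:
After op 1 (replace /k/uum/1 3): {"czg":[[51,72,2],[14,14],[81,69,17,44],[53,91,37,53,57],{"m":12,"sd":91,"xyu":58}],"k":{"i":{"cy":64,"r":62},"oq":{"if":31,"is":18,"t":89},"uum":[62,3,93]},"nit":[[97,9],[65,25,60,42],{"a":30,"qr":13,"vn":47,"y":80},[77,88,11],{"h":44,"w":70}],"okl":{"cq":[25,48,80,58,37],"v":[34,34,76,44],"yu":{"ip":94,"p":29}}}
After op 2 (remove /nit/4/w): {"czg":[[51,72,2],[14,14],[81,69,17,44],[53,91,37,53,57],{"m":12,"sd":91,"xyu":58}],"k":{"i":{"cy":64,"r":62},"oq":{"if":31,"is":18,"t":89},"uum":[62,3,93]},"nit":[[97,9],[65,25,60,42],{"a":30,"qr":13,"vn":47,"y":80},[77,88,11],{"h":44}],"okl":{"cq":[25,48,80,58,37],"v":[34,34,76,44],"yu":{"ip":94,"p":29}}}
After op 3 (add /nit/3/0 94): {"czg":[[51,72,2],[14,14],[81,69,17,44],[53,91,37,53,57],{"m":12,"sd":91,"xyu":58}],"k":{"i":{"cy":64,"r":62},"oq":{"if":31,"is":18,"t":89},"uum":[62,3,93]},"nit":[[97,9],[65,25,60,42],{"a":30,"qr":13,"vn":47,"y":80},[94,77,88,11],{"h":44}],"okl":{"cq":[25,48,80,58,37],"v":[34,34,76,44],"yu":{"ip":94,"p":29}}}
After op 4 (replace /czg/3/3 35): {"czg":[[51,72,2],[14,14],[81,69,17,44],[53,91,37,35,57],{"m":12,"sd":91,"xyu":58}],"k":{"i":{"cy":64,"r":62},"oq":{"if":31,"is":18,"t":89},"uum":[62,3,93]},"nit":[[97,9],[65,25,60,42],{"a":30,"qr":13,"vn":47,"y":80},[94,77,88,11],{"h":44}],"okl":{"cq":[25,48,80,58,37],"v":[34,34,76,44],"yu":{"ip":94,"p":29}}}
After op 5 (add /czg/4/sd 30): {"czg":[[51,72,2],[14,14],[81,69,17,44],[53,91,37,35,57],{"m":12,"sd":30,"xyu":58}],"k":{"i":{"cy":64,"r":62},"oq":{"if":31,"is":18,"t":89},"uum":[62,3,93]},"nit":[[97,9],[65,25,60,42],{"a":30,"qr":13,"vn":47,"y":80},[94,77,88,11],{"h":44}],"okl":{"cq":[25,48,80,58,37],"v":[34,34,76,44],"yu":{"ip":94,"p":29}}}
After op 6 (replace /czg/3/2 1): {"czg":[[51,72,2],[14,14],[81,69,17,44],[53,91,1,35,57],{"m":12,"sd":30,"xyu":58}],"k":{"i":{"cy":64,"r":62},"oq":{"if":31,"is":18,"t":89},"uum":[62,3,93]},"nit":[[97,9],[65,25,60,42],{"a":30,"qr":13,"vn":47,"y":80},[94,77,88,11],{"h":44}],"okl":{"cq":[25,48,80,58,37],"v":[34,34,76,44],"yu":{"ip":94,"p":29}}}
After op 7 (add /czg/1/0 88): {"czg":[[51,72,2],[88,14,14],[81,69,17,44],[53,91,1,35,57],{"m":12,"sd":30,"xyu":58}],"k":{"i":{"cy":64,"r":62},"oq":{"if":31,"is":18,"t":89},"uum":[62,3,93]},"nit":[[97,9],[65,25,60,42],{"a":30,"qr":13,"vn":47,"y":80},[94,77,88,11],{"h":44}],"okl":{"cq":[25,48,80,58,37],"v":[34,34,76,44],"yu":{"ip":94,"p":29}}}
After op 8 (replace /k/oq 82): {"czg":[[51,72,2],[88,14,14],[81,69,17,44],[53,91,1,35,57],{"m":12,"sd":30,"xyu":58}],"k":{"i":{"cy":64,"r":62},"oq":82,"uum":[62,3,93]},"nit":[[97,9],[65,25,60,42],{"a":30,"qr":13,"vn":47,"y":80},[94,77,88,11],{"h":44}],"okl":{"cq":[25,48,80,58,37],"v":[34,34,76,44],"yu":{"ip":94,"p":29}}}
After op 9 (add /nit/1/1 1): {"czg":[[51,72,2],[88,14,14],[81,69,17,44],[53,91,1,35,57],{"m":12,"sd":30,"xyu":58}],"k":{"i":{"cy":64,"r":62},"oq":82,"uum":[62,3,93]},"nit":[[97,9],[65,1,25,60,42],{"a":30,"qr":13,"vn":47,"y":80},[94,77,88,11],{"h":44}],"okl":{"cq":[25,48,80,58,37],"v":[34,34,76,44],"yu":{"ip":94,"p":29}}}
After op 10 (replace /nit/4 7): {"czg":[[51,72,2],[88,14,14],[81,69,17,44],[53,91,1,35,57],{"m":12,"sd":30,"xyu":58}],"k":{"i":{"cy":64,"r":62},"oq":82,"uum":[62,3,93]},"nit":[[97,9],[65,1,25,60,42],{"a":30,"qr":13,"vn":47,"y":80},[94,77,88,11],7],"okl":{"cq":[25,48,80,58,37],"v":[34,34,76,44],"yu":{"ip":94,"p":29}}}
After op 11 (replace /okl/v/3 3): {"czg":[[51,72,2],[88,14,14],[81,69,17,44],[53,91,1,35,57],{"m":12,"sd":30,"xyu":58}],"k":{"i":{"cy":64,"r":62},"oq":82,"uum":[62,3,93]},"nit":[[97,9],[65,1,25,60,42],{"a":30,"qr":13,"vn":47,"y":80},[94,77,88,11],7],"okl":{"cq":[25,48,80,58,37],"v":[34,34,76,3],"yu":{"ip":94,"p":29}}}
After op 12 (replace /czg/3/1 79): {"czg":[[51,72,2],[88,14,14],[81,69,17,44],[53,79,1,35,57],{"m":12,"sd":30,"xyu":58}],"k":{"i":{"cy":64,"r":62},"oq":82,"uum":[62,3,93]},"nit":[[97,9],[65,1,25,60,42],{"a":30,"qr":13,"vn":47,"y":80},[94,77,88,11],7],"okl":{"cq":[25,48,80,58,37],"v":[34,34,76,3],"yu":{"ip":94,"p":29}}}
After op 13 (add /czg/4/xyu 0): {"czg":[[51,72,2],[88,14,14],[81,69,17,44],[53,79,1,35,57],{"m":12,"sd":30,"xyu":0}],"k":{"i":{"cy":64,"r":62},"oq":82,"uum":[62,3,93]},"nit":[[97,9],[65,1,25,60,42],{"a":30,"qr":13,"vn":47,"y":80},[94,77,88,11],7],"okl":{"cq":[25,48,80,58,37],"v":[34,34,76,3],"yu":{"ip":94,"p":29}}}
After op 14 (remove /okl/yu): {"czg":[[51,72,2],[88,14,14],[81,69,17,44],[53,79,1,35,57],{"m":12,"sd":30,"xyu":0}],"k":{"i":{"cy":64,"r":62},"oq":82,"uum":[62,3,93]},"nit":[[97,9],[65,1,25,60,42],{"a":30,"qr":13,"vn":47,"y":80},[94,77,88,11],7],"okl":{"cq":[25,48,80,58,37],"v":[34,34,76,3]}}
After op 15 (replace /czg/4 50): {"czg":[[51,72,2],[88,14,14],[81,69,17,44],[53,79,1,35,57],50],"k":{"i":{"cy":64,"r":62},"oq":82,"uum":[62,3,93]},"nit":[[97,9],[65,1,25,60,42],{"a":30,"qr":13,"vn":47,"y":80},[94,77,88,11],7],"okl":{"cq":[25,48,80,58,37],"v":[34,34,76,3]}}
After op 16 (remove /nit/1/3): {"czg":[[51,72,2],[88,14,14],[81,69,17,44],[53,79,1,35,57],50],"k":{"i":{"cy":64,"r":62},"oq":82,"uum":[62,3,93]},"nit":[[97,9],[65,1,25,42],{"a":30,"qr":13,"vn":47,"y":80},[94,77,88,11],7],"okl":{"cq":[25,48,80,58,37],"v":[34,34,76,3]}}
After op 17 (remove /czg/4): {"czg":[[51,72,2],[88,14,14],[81,69,17,44],[53,79,1,35,57]],"k":{"i":{"cy":64,"r":62},"oq":82,"uum":[62,3,93]},"nit":[[97,9],[65,1,25,42],{"a":30,"qr":13,"vn":47,"y":80},[94,77,88,11],7],"okl":{"cq":[25,48,80,58,37],"v":[34,34,76,3]}}
Size at path /okl/cq: 5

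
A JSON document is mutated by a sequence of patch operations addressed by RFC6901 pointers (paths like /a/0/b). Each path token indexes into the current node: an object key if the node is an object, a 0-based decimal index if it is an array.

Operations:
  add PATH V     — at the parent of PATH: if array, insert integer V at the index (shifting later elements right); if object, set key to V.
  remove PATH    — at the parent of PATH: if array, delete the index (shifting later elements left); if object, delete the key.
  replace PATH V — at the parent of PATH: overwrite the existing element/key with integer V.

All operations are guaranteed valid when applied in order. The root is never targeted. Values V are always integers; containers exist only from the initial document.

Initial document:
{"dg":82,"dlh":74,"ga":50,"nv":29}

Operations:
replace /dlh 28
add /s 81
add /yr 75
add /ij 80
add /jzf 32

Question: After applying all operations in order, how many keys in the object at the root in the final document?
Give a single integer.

Answer: 8

Derivation:
After op 1 (replace /dlh 28): {"dg":82,"dlh":28,"ga":50,"nv":29}
After op 2 (add /s 81): {"dg":82,"dlh":28,"ga":50,"nv":29,"s":81}
After op 3 (add /yr 75): {"dg":82,"dlh":28,"ga":50,"nv":29,"s":81,"yr":75}
After op 4 (add /ij 80): {"dg":82,"dlh":28,"ga":50,"ij":80,"nv":29,"s":81,"yr":75}
After op 5 (add /jzf 32): {"dg":82,"dlh":28,"ga":50,"ij":80,"jzf":32,"nv":29,"s":81,"yr":75}
Size at the root: 8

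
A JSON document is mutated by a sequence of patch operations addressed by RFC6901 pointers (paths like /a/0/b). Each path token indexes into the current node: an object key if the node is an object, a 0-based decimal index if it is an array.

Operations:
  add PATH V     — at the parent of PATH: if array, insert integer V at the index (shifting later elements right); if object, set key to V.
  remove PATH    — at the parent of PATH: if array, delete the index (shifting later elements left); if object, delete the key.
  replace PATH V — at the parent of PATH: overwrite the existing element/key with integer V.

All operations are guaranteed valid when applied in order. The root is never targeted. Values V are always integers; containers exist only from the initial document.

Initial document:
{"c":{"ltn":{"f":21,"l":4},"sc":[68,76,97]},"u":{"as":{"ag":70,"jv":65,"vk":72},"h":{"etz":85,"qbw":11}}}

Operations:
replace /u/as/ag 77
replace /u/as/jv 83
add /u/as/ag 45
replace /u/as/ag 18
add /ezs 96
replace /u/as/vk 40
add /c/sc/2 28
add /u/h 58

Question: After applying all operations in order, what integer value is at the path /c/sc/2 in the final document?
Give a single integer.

Answer: 28

Derivation:
After op 1 (replace /u/as/ag 77): {"c":{"ltn":{"f":21,"l":4},"sc":[68,76,97]},"u":{"as":{"ag":77,"jv":65,"vk":72},"h":{"etz":85,"qbw":11}}}
After op 2 (replace /u/as/jv 83): {"c":{"ltn":{"f":21,"l":4},"sc":[68,76,97]},"u":{"as":{"ag":77,"jv":83,"vk":72},"h":{"etz":85,"qbw":11}}}
After op 3 (add /u/as/ag 45): {"c":{"ltn":{"f":21,"l":4},"sc":[68,76,97]},"u":{"as":{"ag":45,"jv":83,"vk":72},"h":{"etz":85,"qbw":11}}}
After op 4 (replace /u/as/ag 18): {"c":{"ltn":{"f":21,"l":4},"sc":[68,76,97]},"u":{"as":{"ag":18,"jv":83,"vk":72},"h":{"etz":85,"qbw":11}}}
After op 5 (add /ezs 96): {"c":{"ltn":{"f":21,"l":4},"sc":[68,76,97]},"ezs":96,"u":{"as":{"ag":18,"jv":83,"vk":72},"h":{"etz":85,"qbw":11}}}
After op 6 (replace /u/as/vk 40): {"c":{"ltn":{"f":21,"l":4},"sc":[68,76,97]},"ezs":96,"u":{"as":{"ag":18,"jv":83,"vk":40},"h":{"etz":85,"qbw":11}}}
After op 7 (add /c/sc/2 28): {"c":{"ltn":{"f":21,"l":4},"sc":[68,76,28,97]},"ezs":96,"u":{"as":{"ag":18,"jv":83,"vk":40},"h":{"etz":85,"qbw":11}}}
After op 8 (add /u/h 58): {"c":{"ltn":{"f":21,"l":4},"sc":[68,76,28,97]},"ezs":96,"u":{"as":{"ag":18,"jv":83,"vk":40},"h":58}}
Value at /c/sc/2: 28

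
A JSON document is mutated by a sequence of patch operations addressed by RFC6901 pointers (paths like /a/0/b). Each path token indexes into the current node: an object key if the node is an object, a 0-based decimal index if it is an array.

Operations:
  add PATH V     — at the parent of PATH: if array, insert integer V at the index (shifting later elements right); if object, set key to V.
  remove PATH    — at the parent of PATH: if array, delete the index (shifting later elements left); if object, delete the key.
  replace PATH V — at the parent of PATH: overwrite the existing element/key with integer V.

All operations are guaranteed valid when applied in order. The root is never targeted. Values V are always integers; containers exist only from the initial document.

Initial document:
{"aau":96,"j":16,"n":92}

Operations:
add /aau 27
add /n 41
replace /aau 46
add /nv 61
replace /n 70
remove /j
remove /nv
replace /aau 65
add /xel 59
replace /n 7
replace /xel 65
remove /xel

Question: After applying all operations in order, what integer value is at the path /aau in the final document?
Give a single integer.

After op 1 (add /aau 27): {"aau":27,"j":16,"n":92}
After op 2 (add /n 41): {"aau":27,"j":16,"n":41}
After op 3 (replace /aau 46): {"aau":46,"j":16,"n":41}
After op 4 (add /nv 61): {"aau":46,"j":16,"n":41,"nv":61}
After op 5 (replace /n 70): {"aau":46,"j":16,"n":70,"nv":61}
After op 6 (remove /j): {"aau":46,"n":70,"nv":61}
After op 7 (remove /nv): {"aau":46,"n":70}
After op 8 (replace /aau 65): {"aau":65,"n":70}
After op 9 (add /xel 59): {"aau":65,"n":70,"xel":59}
After op 10 (replace /n 7): {"aau":65,"n":7,"xel":59}
After op 11 (replace /xel 65): {"aau":65,"n":7,"xel":65}
After op 12 (remove /xel): {"aau":65,"n":7}
Value at /aau: 65

Answer: 65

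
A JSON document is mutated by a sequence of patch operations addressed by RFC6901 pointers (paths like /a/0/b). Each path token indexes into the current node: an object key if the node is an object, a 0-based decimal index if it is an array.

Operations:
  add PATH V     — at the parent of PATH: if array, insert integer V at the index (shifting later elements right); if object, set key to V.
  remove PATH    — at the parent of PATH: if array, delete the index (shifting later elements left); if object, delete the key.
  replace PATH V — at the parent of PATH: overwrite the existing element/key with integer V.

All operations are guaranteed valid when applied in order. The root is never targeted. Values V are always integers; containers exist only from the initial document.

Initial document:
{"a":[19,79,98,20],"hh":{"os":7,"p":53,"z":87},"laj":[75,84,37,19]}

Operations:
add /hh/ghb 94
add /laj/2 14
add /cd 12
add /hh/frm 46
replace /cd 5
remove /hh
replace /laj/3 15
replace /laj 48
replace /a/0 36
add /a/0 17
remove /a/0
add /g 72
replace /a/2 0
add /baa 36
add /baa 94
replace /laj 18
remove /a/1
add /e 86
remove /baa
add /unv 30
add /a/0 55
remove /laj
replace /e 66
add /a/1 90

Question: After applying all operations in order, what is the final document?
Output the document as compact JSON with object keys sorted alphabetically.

Answer: {"a":[55,90,36,0,20],"cd":5,"e":66,"g":72,"unv":30}

Derivation:
After op 1 (add /hh/ghb 94): {"a":[19,79,98,20],"hh":{"ghb":94,"os":7,"p":53,"z":87},"laj":[75,84,37,19]}
After op 2 (add /laj/2 14): {"a":[19,79,98,20],"hh":{"ghb":94,"os":7,"p":53,"z":87},"laj":[75,84,14,37,19]}
After op 3 (add /cd 12): {"a":[19,79,98,20],"cd":12,"hh":{"ghb":94,"os":7,"p":53,"z":87},"laj":[75,84,14,37,19]}
After op 4 (add /hh/frm 46): {"a":[19,79,98,20],"cd":12,"hh":{"frm":46,"ghb":94,"os":7,"p":53,"z":87},"laj":[75,84,14,37,19]}
After op 5 (replace /cd 5): {"a":[19,79,98,20],"cd":5,"hh":{"frm":46,"ghb":94,"os":7,"p":53,"z":87},"laj":[75,84,14,37,19]}
After op 6 (remove /hh): {"a":[19,79,98,20],"cd":5,"laj":[75,84,14,37,19]}
After op 7 (replace /laj/3 15): {"a":[19,79,98,20],"cd":5,"laj":[75,84,14,15,19]}
After op 8 (replace /laj 48): {"a":[19,79,98,20],"cd":5,"laj":48}
After op 9 (replace /a/0 36): {"a":[36,79,98,20],"cd":5,"laj":48}
After op 10 (add /a/0 17): {"a":[17,36,79,98,20],"cd":5,"laj":48}
After op 11 (remove /a/0): {"a":[36,79,98,20],"cd":5,"laj":48}
After op 12 (add /g 72): {"a":[36,79,98,20],"cd":5,"g":72,"laj":48}
After op 13 (replace /a/2 0): {"a":[36,79,0,20],"cd":5,"g":72,"laj":48}
After op 14 (add /baa 36): {"a":[36,79,0,20],"baa":36,"cd":5,"g":72,"laj":48}
After op 15 (add /baa 94): {"a":[36,79,0,20],"baa":94,"cd":5,"g":72,"laj":48}
After op 16 (replace /laj 18): {"a":[36,79,0,20],"baa":94,"cd":5,"g":72,"laj":18}
After op 17 (remove /a/1): {"a":[36,0,20],"baa":94,"cd":5,"g":72,"laj":18}
After op 18 (add /e 86): {"a":[36,0,20],"baa":94,"cd":5,"e":86,"g":72,"laj":18}
After op 19 (remove /baa): {"a":[36,0,20],"cd":5,"e":86,"g":72,"laj":18}
After op 20 (add /unv 30): {"a":[36,0,20],"cd":5,"e":86,"g":72,"laj":18,"unv":30}
After op 21 (add /a/0 55): {"a":[55,36,0,20],"cd":5,"e":86,"g":72,"laj":18,"unv":30}
After op 22 (remove /laj): {"a":[55,36,0,20],"cd":5,"e":86,"g":72,"unv":30}
After op 23 (replace /e 66): {"a":[55,36,0,20],"cd":5,"e":66,"g":72,"unv":30}
After op 24 (add /a/1 90): {"a":[55,90,36,0,20],"cd":5,"e":66,"g":72,"unv":30}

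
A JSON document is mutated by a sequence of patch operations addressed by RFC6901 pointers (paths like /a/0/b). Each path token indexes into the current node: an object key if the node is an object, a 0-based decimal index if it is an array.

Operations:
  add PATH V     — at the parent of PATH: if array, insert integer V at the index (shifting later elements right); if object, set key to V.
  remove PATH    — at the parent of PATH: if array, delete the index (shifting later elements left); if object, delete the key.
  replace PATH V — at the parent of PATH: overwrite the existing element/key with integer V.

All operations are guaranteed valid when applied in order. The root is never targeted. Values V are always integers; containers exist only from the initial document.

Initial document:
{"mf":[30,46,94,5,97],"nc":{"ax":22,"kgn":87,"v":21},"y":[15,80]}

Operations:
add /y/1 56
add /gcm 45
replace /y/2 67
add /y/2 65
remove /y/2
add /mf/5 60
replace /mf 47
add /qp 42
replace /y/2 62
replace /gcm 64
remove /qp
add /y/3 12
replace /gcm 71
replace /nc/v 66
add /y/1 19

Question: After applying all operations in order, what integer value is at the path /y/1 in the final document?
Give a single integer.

After op 1 (add /y/1 56): {"mf":[30,46,94,5,97],"nc":{"ax":22,"kgn":87,"v":21},"y":[15,56,80]}
After op 2 (add /gcm 45): {"gcm":45,"mf":[30,46,94,5,97],"nc":{"ax":22,"kgn":87,"v":21},"y":[15,56,80]}
After op 3 (replace /y/2 67): {"gcm":45,"mf":[30,46,94,5,97],"nc":{"ax":22,"kgn":87,"v":21},"y":[15,56,67]}
After op 4 (add /y/2 65): {"gcm":45,"mf":[30,46,94,5,97],"nc":{"ax":22,"kgn":87,"v":21},"y":[15,56,65,67]}
After op 5 (remove /y/2): {"gcm":45,"mf":[30,46,94,5,97],"nc":{"ax":22,"kgn":87,"v":21},"y":[15,56,67]}
After op 6 (add /mf/5 60): {"gcm":45,"mf":[30,46,94,5,97,60],"nc":{"ax":22,"kgn":87,"v":21},"y":[15,56,67]}
After op 7 (replace /mf 47): {"gcm":45,"mf":47,"nc":{"ax":22,"kgn":87,"v":21},"y":[15,56,67]}
After op 8 (add /qp 42): {"gcm":45,"mf":47,"nc":{"ax":22,"kgn":87,"v":21},"qp":42,"y":[15,56,67]}
After op 9 (replace /y/2 62): {"gcm":45,"mf":47,"nc":{"ax":22,"kgn":87,"v":21},"qp":42,"y":[15,56,62]}
After op 10 (replace /gcm 64): {"gcm":64,"mf":47,"nc":{"ax":22,"kgn":87,"v":21},"qp":42,"y":[15,56,62]}
After op 11 (remove /qp): {"gcm":64,"mf":47,"nc":{"ax":22,"kgn":87,"v":21},"y":[15,56,62]}
After op 12 (add /y/3 12): {"gcm":64,"mf":47,"nc":{"ax":22,"kgn":87,"v":21},"y":[15,56,62,12]}
After op 13 (replace /gcm 71): {"gcm":71,"mf":47,"nc":{"ax":22,"kgn":87,"v":21},"y":[15,56,62,12]}
After op 14 (replace /nc/v 66): {"gcm":71,"mf":47,"nc":{"ax":22,"kgn":87,"v":66},"y":[15,56,62,12]}
After op 15 (add /y/1 19): {"gcm":71,"mf":47,"nc":{"ax":22,"kgn":87,"v":66},"y":[15,19,56,62,12]}
Value at /y/1: 19

Answer: 19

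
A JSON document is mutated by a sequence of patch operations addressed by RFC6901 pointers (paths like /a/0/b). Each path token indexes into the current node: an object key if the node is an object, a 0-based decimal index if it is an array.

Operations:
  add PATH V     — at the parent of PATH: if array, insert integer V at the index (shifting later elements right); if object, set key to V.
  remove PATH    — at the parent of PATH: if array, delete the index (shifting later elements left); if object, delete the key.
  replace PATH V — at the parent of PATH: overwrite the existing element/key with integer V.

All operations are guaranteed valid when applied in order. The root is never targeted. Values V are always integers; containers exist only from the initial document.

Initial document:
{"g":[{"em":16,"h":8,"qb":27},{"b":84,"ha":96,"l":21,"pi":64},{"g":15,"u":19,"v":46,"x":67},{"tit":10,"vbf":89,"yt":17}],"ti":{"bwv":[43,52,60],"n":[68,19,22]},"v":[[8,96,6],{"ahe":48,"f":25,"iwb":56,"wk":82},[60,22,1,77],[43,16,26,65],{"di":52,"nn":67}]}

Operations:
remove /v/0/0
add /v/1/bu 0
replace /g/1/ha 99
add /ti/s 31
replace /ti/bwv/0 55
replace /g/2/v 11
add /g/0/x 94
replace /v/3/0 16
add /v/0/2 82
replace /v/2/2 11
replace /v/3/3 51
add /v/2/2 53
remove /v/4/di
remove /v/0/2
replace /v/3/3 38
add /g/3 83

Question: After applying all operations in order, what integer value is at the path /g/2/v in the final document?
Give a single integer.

After op 1 (remove /v/0/0): {"g":[{"em":16,"h":8,"qb":27},{"b":84,"ha":96,"l":21,"pi":64},{"g":15,"u":19,"v":46,"x":67},{"tit":10,"vbf":89,"yt":17}],"ti":{"bwv":[43,52,60],"n":[68,19,22]},"v":[[96,6],{"ahe":48,"f":25,"iwb":56,"wk":82},[60,22,1,77],[43,16,26,65],{"di":52,"nn":67}]}
After op 2 (add /v/1/bu 0): {"g":[{"em":16,"h":8,"qb":27},{"b":84,"ha":96,"l":21,"pi":64},{"g":15,"u":19,"v":46,"x":67},{"tit":10,"vbf":89,"yt":17}],"ti":{"bwv":[43,52,60],"n":[68,19,22]},"v":[[96,6],{"ahe":48,"bu":0,"f":25,"iwb":56,"wk":82},[60,22,1,77],[43,16,26,65],{"di":52,"nn":67}]}
After op 3 (replace /g/1/ha 99): {"g":[{"em":16,"h":8,"qb":27},{"b":84,"ha":99,"l":21,"pi":64},{"g":15,"u":19,"v":46,"x":67},{"tit":10,"vbf":89,"yt":17}],"ti":{"bwv":[43,52,60],"n":[68,19,22]},"v":[[96,6],{"ahe":48,"bu":0,"f":25,"iwb":56,"wk":82},[60,22,1,77],[43,16,26,65],{"di":52,"nn":67}]}
After op 4 (add /ti/s 31): {"g":[{"em":16,"h":8,"qb":27},{"b":84,"ha":99,"l":21,"pi":64},{"g":15,"u":19,"v":46,"x":67},{"tit":10,"vbf":89,"yt":17}],"ti":{"bwv":[43,52,60],"n":[68,19,22],"s":31},"v":[[96,6],{"ahe":48,"bu":0,"f":25,"iwb":56,"wk":82},[60,22,1,77],[43,16,26,65],{"di":52,"nn":67}]}
After op 5 (replace /ti/bwv/0 55): {"g":[{"em":16,"h":8,"qb":27},{"b":84,"ha":99,"l":21,"pi":64},{"g":15,"u":19,"v":46,"x":67},{"tit":10,"vbf":89,"yt":17}],"ti":{"bwv":[55,52,60],"n":[68,19,22],"s":31},"v":[[96,6],{"ahe":48,"bu":0,"f":25,"iwb":56,"wk":82},[60,22,1,77],[43,16,26,65],{"di":52,"nn":67}]}
After op 6 (replace /g/2/v 11): {"g":[{"em":16,"h":8,"qb":27},{"b":84,"ha":99,"l":21,"pi":64},{"g":15,"u":19,"v":11,"x":67},{"tit":10,"vbf":89,"yt":17}],"ti":{"bwv":[55,52,60],"n":[68,19,22],"s":31},"v":[[96,6],{"ahe":48,"bu":0,"f":25,"iwb":56,"wk":82},[60,22,1,77],[43,16,26,65],{"di":52,"nn":67}]}
After op 7 (add /g/0/x 94): {"g":[{"em":16,"h":8,"qb":27,"x":94},{"b":84,"ha":99,"l":21,"pi":64},{"g":15,"u":19,"v":11,"x":67},{"tit":10,"vbf":89,"yt":17}],"ti":{"bwv":[55,52,60],"n":[68,19,22],"s":31},"v":[[96,6],{"ahe":48,"bu":0,"f":25,"iwb":56,"wk":82},[60,22,1,77],[43,16,26,65],{"di":52,"nn":67}]}
After op 8 (replace /v/3/0 16): {"g":[{"em":16,"h":8,"qb":27,"x":94},{"b":84,"ha":99,"l":21,"pi":64},{"g":15,"u":19,"v":11,"x":67},{"tit":10,"vbf":89,"yt":17}],"ti":{"bwv":[55,52,60],"n":[68,19,22],"s":31},"v":[[96,6],{"ahe":48,"bu":0,"f":25,"iwb":56,"wk":82},[60,22,1,77],[16,16,26,65],{"di":52,"nn":67}]}
After op 9 (add /v/0/2 82): {"g":[{"em":16,"h":8,"qb":27,"x":94},{"b":84,"ha":99,"l":21,"pi":64},{"g":15,"u":19,"v":11,"x":67},{"tit":10,"vbf":89,"yt":17}],"ti":{"bwv":[55,52,60],"n":[68,19,22],"s":31},"v":[[96,6,82],{"ahe":48,"bu":0,"f":25,"iwb":56,"wk":82},[60,22,1,77],[16,16,26,65],{"di":52,"nn":67}]}
After op 10 (replace /v/2/2 11): {"g":[{"em":16,"h":8,"qb":27,"x":94},{"b":84,"ha":99,"l":21,"pi":64},{"g":15,"u":19,"v":11,"x":67},{"tit":10,"vbf":89,"yt":17}],"ti":{"bwv":[55,52,60],"n":[68,19,22],"s":31},"v":[[96,6,82],{"ahe":48,"bu":0,"f":25,"iwb":56,"wk":82},[60,22,11,77],[16,16,26,65],{"di":52,"nn":67}]}
After op 11 (replace /v/3/3 51): {"g":[{"em":16,"h":8,"qb":27,"x":94},{"b":84,"ha":99,"l":21,"pi":64},{"g":15,"u":19,"v":11,"x":67},{"tit":10,"vbf":89,"yt":17}],"ti":{"bwv":[55,52,60],"n":[68,19,22],"s":31},"v":[[96,6,82],{"ahe":48,"bu":0,"f":25,"iwb":56,"wk":82},[60,22,11,77],[16,16,26,51],{"di":52,"nn":67}]}
After op 12 (add /v/2/2 53): {"g":[{"em":16,"h":8,"qb":27,"x":94},{"b":84,"ha":99,"l":21,"pi":64},{"g":15,"u":19,"v":11,"x":67},{"tit":10,"vbf":89,"yt":17}],"ti":{"bwv":[55,52,60],"n":[68,19,22],"s":31},"v":[[96,6,82],{"ahe":48,"bu":0,"f":25,"iwb":56,"wk":82},[60,22,53,11,77],[16,16,26,51],{"di":52,"nn":67}]}
After op 13 (remove /v/4/di): {"g":[{"em":16,"h":8,"qb":27,"x":94},{"b":84,"ha":99,"l":21,"pi":64},{"g":15,"u":19,"v":11,"x":67},{"tit":10,"vbf":89,"yt":17}],"ti":{"bwv":[55,52,60],"n":[68,19,22],"s":31},"v":[[96,6,82],{"ahe":48,"bu":0,"f":25,"iwb":56,"wk":82},[60,22,53,11,77],[16,16,26,51],{"nn":67}]}
After op 14 (remove /v/0/2): {"g":[{"em":16,"h":8,"qb":27,"x":94},{"b":84,"ha":99,"l":21,"pi":64},{"g":15,"u":19,"v":11,"x":67},{"tit":10,"vbf":89,"yt":17}],"ti":{"bwv":[55,52,60],"n":[68,19,22],"s":31},"v":[[96,6],{"ahe":48,"bu":0,"f":25,"iwb":56,"wk":82},[60,22,53,11,77],[16,16,26,51],{"nn":67}]}
After op 15 (replace /v/3/3 38): {"g":[{"em":16,"h":8,"qb":27,"x":94},{"b":84,"ha":99,"l":21,"pi":64},{"g":15,"u":19,"v":11,"x":67},{"tit":10,"vbf":89,"yt":17}],"ti":{"bwv":[55,52,60],"n":[68,19,22],"s":31},"v":[[96,6],{"ahe":48,"bu":0,"f":25,"iwb":56,"wk":82},[60,22,53,11,77],[16,16,26,38],{"nn":67}]}
After op 16 (add /g/3 83): {"g":[{"em":16,"h":8,"qb":27,"x":94},{"b":84,"ha":99,"l":21,"pi":64},{"g":15,"u":19,"v":11,"x":67},83,{"tit":10,"vbf":89,"yt":17}],"ti":{"bwv":[55,52,60],"n":[68,19,22],"s":31},"v":[[96,6],{"ahe":48,"bu":0,"f":25,"iwb":56,"wk":82},[60,22,53,11,77],[16,16,26,38],{"nn":67}]}
Value at /g/2/v: 11

Answer: 11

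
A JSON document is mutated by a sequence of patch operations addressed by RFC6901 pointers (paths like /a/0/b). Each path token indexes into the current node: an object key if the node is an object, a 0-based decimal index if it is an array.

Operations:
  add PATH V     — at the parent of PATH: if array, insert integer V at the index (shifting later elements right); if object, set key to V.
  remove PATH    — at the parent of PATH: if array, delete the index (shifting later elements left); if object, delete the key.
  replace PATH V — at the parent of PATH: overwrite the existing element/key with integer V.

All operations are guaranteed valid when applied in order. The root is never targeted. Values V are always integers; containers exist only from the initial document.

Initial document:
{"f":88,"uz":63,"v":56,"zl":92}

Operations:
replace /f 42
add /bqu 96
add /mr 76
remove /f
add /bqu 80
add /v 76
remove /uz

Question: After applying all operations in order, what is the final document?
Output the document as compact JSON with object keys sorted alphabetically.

After op 1 (replace /f 42): {"f":42,"uz":63,"v":56,"zl":92}
After op 2 (add /bqu 96): {"bqu":96,"f":42,"uz":63,"v":56,"zl":92}
After op 3 (add /mr 76): {"bqu":96,"f":42,"mr":76,"uz":63,"v":56,"zl":92}
After op 4 (remove /f): {"bqu":96,"mr":76,"uz":63,"v":56,"zl":92}
After op 5 (add /bqu 80): {"bqu":80,"mr":76,"uz":63,"v":56,"zl":92}
After op 6 (add /v 76): {"bqu":80,"mr":76,"uz":63,"v":76,"zl":92}
After op 7 (remove /uz): {"bqu":80,"mr":76,"v":76,"zl":92}

Answer: {"bqu":80,"mr":76,"v":76,"zl":92}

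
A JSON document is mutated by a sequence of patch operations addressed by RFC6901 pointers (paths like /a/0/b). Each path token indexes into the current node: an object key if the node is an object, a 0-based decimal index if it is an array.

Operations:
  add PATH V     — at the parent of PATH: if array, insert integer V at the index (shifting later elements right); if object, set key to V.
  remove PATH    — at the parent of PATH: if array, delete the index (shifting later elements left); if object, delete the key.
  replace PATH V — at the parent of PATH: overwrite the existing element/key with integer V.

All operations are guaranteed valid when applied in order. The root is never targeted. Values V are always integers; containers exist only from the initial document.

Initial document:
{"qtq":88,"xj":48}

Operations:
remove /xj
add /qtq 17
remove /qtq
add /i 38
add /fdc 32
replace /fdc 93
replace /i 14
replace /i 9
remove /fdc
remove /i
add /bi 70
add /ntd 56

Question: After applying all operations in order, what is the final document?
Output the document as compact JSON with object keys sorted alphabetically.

After op 1 (remove /xj): {"qtq":88}
After op 2 (add /qtq 17): {"qtq":17}
After op 3 (remove /qtq): {}
After op 4 (add /i 38): {"i":38}
After op 5 (add /fdc 32): {"fdc":32,"i":38}
After op 6 (replace /fdc 93): {"fdc":93,"i":38}
After op 7 (replace /i 14): {"fdc":93,"i":14}
After op 8 (replace /i 9): {"fdc":93,"i":9}
After op 9 (remove /fdc): {"i":9}
After op 10 (remove /i): {}
After op 11 (add /bi 70): {"bi":70}
After op 12 (add /ntd 56): {"bi":70,"ntd":56}

Answer: {"bi":70,"ntd":56}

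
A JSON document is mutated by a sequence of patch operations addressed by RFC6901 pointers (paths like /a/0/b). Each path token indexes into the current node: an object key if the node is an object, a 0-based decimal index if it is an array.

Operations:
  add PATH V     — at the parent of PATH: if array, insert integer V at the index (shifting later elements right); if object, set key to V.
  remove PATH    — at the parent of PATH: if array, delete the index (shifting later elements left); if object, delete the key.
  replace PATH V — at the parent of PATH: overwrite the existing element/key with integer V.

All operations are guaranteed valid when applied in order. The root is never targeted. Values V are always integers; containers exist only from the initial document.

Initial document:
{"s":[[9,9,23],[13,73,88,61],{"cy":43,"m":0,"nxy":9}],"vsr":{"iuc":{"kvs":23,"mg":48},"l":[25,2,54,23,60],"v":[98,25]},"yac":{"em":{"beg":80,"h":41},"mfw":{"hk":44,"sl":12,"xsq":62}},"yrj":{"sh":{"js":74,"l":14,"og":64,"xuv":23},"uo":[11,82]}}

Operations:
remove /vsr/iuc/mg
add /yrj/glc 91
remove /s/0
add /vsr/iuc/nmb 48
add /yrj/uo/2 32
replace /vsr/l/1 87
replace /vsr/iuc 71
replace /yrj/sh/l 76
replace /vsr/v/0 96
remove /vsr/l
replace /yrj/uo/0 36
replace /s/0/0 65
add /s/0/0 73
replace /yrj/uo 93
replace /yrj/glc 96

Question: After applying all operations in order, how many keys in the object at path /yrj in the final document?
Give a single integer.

Answer: 3

Derivation:
After op 1 (remove /vsr/iuc/mg): {"s":[[9,9,23],[13,73,88,61],{"cy":43,"m":0,"nxy":9}],"vsr":{"iuc":{"kvs":23},"l":[25,2,54,23,60],"v":[98,25]},"yac":{"em":{"beg":80,"h":41},"mfw":{"hk":44,"sl":12,"xsq":62}},"yrj":{"sh":{"js":74,"l":14,"og":64,"xuv":23},"uo":[11,82]}}
After op 2 (add /yrj/glc 91): {"s":[[9,9,23],[13,73,88,61],{"cy":43,"m":0,"nxy":9}],"vsr":{"iuc":{"kvs":23},"l":[25,2,54,23,60],"v":[98,25]},"yac":{"em":{"beg":80,"h":41},"mfw":{"hk":44,"sl":12,"xsq":62}},"yrj":{"glc":91,"sh":{"js":74,"l":14,"og":64,"xuv":23},"uo":[11,82]}}
After op 3 (remove /s/0): {"s":[[13,73,88,61],{"cy":43,"m":0,"nxy":9}],"vsr":{"iuc":{"kvs":23},"l":[25,2,54,23,60],"v":[98,25]},"yac":{"em":{"beg":80,"h":41},"mfw":{"hk":44,"sl":12,"xsq":62}},"yrj":{"glc":91,"sh":{"js":74,"l":14,"og":64,"xuv":23},"uo":[11,82]}}
After op 4 (add /vsr/iuc/nmb 48): {"s":[[13,73,88,61],{"cy":43,"m":0,"nxy":9}],"vsr":{"iuc":{"kvs":23,"nmb":48},"l":[25,2,54,23,60],"v":[98,25]},"yac":{"em":{"beg":80,"h":41},"mfw":{"hk":44,"sl":12,"xsq":62}},"yrj":{"glc":91,"sh":{"js":74,"l":14,"og":64,"xuv":23},"uo":[11,82]}}
After op 5 (add /yrj/uo/2 32): {"s":[[13,73,88,61],{"cy":43,"m":0,"nxy":9}],"vsr":{"iuc":{"kvs":23,"nmb":48},"l":[25,2,54,23,60],"v":[98,25]},"yac":{"em":{"beg":80,"h":41},"mfw":{"hk":44,"sl":12,"xsq":62}},"yrj":{"glc":91,"sh":{"js":74,"l":14,"og":64,"xuv":23},"uo":[11,82,32]}}
After op 6 (replace /vsr/l/1 87): {"s":[[13,73,88,61],{"cy":43,"m":0,"nxy":9}],"vsr":{"iuc":{"kvs":23,"nmb":48},"l":[25,87,54,23,60],"v":[98,25]},"yac":{"em":{"beg":80,"h":41},"mfw":{"hk":44,"sl":12,"xsq":62}},"yrj":{"glc":91,"sh":{"js":74,"l":14,"og":64,"xuv":23},"uo":[11,82,32]}}
After op 7 (replace /vsr/iuc 71): {"s":[[13,73,88,61],{"cy":43,"m":0,"nxy":9}],"vsr":{"iuc":71,"l":[25,87,54,23,60],"v":[98,25]},"yac":{"em":{"beg":80,"h":41},"mfw":{"hk":44,"sl":12,"xsq":62}},"yrj":{"glc":91,"sh":{"js":74,"l":14,"og":64,"xuv":23},"uo":[11,82,32]}}
After op 8 (replace /yrj/sh/l 76): {"s":[[13,73,88,61],{"cy":43,"m":0,"nxy":9}],"vsr":{"iuc":71,"l":[25,87,54,23,60],"v":[98,25]},"yac":{"em":{"beg":80,"h":41},"mfw":{"hk":44,"sl":12,"xsq":62}},"yrj":{"glc":91,"sh":{"js":74,"l":76,"og":64,"xuv":23},"uo":[11,82,32]}}
After op 9 (replace /vsr/v/0 96): {"s":[[13,73,88,61],{"cy":43,"m":0,"nxy":9}],"vsr":{"iuc":71,"l":[25,87,54,23,60],"v":[96,25]},"yac":{"em":{"beg":80,"h":41},"mfw":{"hk":44,"sl":12,"xsq":62}},"yrj":{"glc":91,"sh":{"js":74,"l":76,"og":64,"xuv":23},"uo":[11,82,32]}}
After op 10 (remove /vsr/l): {"s":[[13,73,88,61],{"cy":43,"m":0,"nxy":9}],"vsr":{"iuc":71,"v":[96,25]},"yac":{"em":{"beg":80,"h":41},"mfw":{"hk":44,"sl":12,"xsq":62}},"yrj":{"glc":91,"sh":{"js":74,"l":76,"og":64,"xuv":23},"uo":[11,82,32]}}
After op 11 (replace /yrj/uo/0 36): {"s":[[13,73,88,61],{"cy":43,"m":0,"nxy":9}],"vsr":{"iuc":71,"v":[96,25]},"yac":{"em":{"beg":80,"h":41},"mfw":{"hk":44,"sl":12,"xsq":62}},"yrj":{"glc":91,"sh":{"js":74,"l":76,"og":64,"xuv":23},"uo":[36,82,32]}}
After op 12 (replace /s/0/0 65): {"s":[[65,73,88,61],{"cy":43,"m":0,"nxy":9}],"vsr":{"iuc":71,"v":[96,25]},"yac":{"em":{"beg":80,"h":41},"mfw":{"hk":44,"sl":12,"xsq":62}},"yrj":{"glc":91,"sh":{"js":74,"l":76,"og":64,"xuv":23},"uo":[36,82,32]}}
After op 13 (add /s/0/0 73): {"s":[[73,65,73,88,61],{"cy":43,"m":0,"nxy":9}],"vsr":{"iuc":71,"v":[96,25]},"yac":{"em":{"beg":80,"h":41},"mfw":{"hk":44,"sl":12,"xsq":62}},"yrj":{"glc":91,"sh":{"js":74,"l":76,"og":64,"xuv":23},"uo":[36,82,32]}}
After op 14 (replace /yrj/uo 93): {"s":[[73,65,73,88,61],{"cy":43,"m":0,"nxy":9}],"vsr":{"iuc":71,"v":[96,25]},"yac":{"em":{"beg":80,"h":41},"mfw":{"hk":44,"sl":12,"xsq":62}},"yrj":{"glc":91,"sh":{"js":74,"l":76,"og":64,"xuv":23},"uo":93}}
After op 15 (replace /yrj/glc 96): {"s":[[73,65,73,88,61],{"cy":43,"m":0,"nxy":9}],"vsr":{"iuc":71,"v":[96,25]},"yac":{"em":{"beg":80,"h":41},"mfw":{"hk":44,"sl":12,"xsq":62}},"yrj":{"glc":96,"sh":{"js":74,"l":76,"og":64,"xuv":23},"uo":93}}
Size at path /yrj: 3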